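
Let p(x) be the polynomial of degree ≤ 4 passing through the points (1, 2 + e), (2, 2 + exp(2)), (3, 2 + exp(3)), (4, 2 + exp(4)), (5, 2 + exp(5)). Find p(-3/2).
-1365*exp(4)/32 - 2145*exp(2)/32 + 2 + 3003*e/128 + 1155*exp(5)/128 + 5005*exp(3)/64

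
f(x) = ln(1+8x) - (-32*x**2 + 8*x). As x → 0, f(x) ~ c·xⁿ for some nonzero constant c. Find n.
3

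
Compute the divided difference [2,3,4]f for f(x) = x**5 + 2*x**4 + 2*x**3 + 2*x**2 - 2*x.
415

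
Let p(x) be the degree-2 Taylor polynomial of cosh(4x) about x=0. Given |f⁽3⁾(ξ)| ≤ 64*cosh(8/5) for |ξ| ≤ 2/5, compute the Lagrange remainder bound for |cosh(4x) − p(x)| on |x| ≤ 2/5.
256*cosh(8/5)/375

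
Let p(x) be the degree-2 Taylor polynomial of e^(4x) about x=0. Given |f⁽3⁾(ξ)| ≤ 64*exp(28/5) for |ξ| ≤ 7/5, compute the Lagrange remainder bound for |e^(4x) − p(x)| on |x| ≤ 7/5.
10976*exp(28/5)/375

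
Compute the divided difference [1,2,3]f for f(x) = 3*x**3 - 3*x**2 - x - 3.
15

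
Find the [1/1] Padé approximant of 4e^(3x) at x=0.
(6*x + 4)/(1 - 3*x/2)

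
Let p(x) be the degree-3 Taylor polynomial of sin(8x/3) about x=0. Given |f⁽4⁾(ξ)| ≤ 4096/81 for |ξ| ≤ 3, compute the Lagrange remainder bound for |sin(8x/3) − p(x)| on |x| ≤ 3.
512/3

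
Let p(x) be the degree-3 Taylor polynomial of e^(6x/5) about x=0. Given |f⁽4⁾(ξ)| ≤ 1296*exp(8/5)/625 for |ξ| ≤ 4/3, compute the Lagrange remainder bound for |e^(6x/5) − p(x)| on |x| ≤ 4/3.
512*exp(8/5)/1875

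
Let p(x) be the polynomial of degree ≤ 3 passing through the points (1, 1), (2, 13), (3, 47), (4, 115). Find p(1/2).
-1/2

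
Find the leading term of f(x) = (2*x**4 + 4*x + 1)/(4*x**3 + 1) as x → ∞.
x/2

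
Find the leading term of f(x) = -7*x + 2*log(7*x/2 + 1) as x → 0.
-49*x**2/4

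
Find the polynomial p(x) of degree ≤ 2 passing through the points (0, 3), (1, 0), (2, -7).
-2*x**2 - x + 3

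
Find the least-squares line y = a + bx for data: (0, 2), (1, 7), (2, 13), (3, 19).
a = 17/10, b = 57/10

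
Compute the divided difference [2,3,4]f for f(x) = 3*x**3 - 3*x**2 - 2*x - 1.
24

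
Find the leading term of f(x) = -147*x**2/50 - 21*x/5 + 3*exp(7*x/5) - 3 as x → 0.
343*x**3/250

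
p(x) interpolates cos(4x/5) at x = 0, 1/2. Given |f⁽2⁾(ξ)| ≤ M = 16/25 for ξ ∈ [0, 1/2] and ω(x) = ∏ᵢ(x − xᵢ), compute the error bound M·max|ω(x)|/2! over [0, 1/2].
1/50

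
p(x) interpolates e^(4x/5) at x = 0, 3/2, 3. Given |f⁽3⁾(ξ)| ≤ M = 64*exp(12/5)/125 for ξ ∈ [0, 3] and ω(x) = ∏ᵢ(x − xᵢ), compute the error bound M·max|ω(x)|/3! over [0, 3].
8*sqrt(3)*exp(12/5)/125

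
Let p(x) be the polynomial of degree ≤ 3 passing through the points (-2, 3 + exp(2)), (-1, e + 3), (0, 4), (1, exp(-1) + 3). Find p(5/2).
(e*(-35*exp(2) - 141 + 135*e) + 105)*exp(-1)/16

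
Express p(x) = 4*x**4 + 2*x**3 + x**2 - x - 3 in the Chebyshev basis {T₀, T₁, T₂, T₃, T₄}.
-T₀ + (1/2)T₁ + (5/2)T₂ + (1/2)T₃ + (1/2)T₄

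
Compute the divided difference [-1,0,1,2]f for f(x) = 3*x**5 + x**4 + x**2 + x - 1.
17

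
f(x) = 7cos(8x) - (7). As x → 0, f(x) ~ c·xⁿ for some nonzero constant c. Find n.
2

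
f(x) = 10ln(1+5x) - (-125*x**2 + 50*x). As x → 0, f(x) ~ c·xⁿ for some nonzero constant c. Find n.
3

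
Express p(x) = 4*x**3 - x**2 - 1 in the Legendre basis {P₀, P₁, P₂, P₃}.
(-4/3)P₀ + (12/5)P₁ + (-2/3)P₂ + (8/5)P₃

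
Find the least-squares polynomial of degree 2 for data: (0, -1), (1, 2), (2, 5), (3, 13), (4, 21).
-6/7 + (17/14)x + (15/14)x²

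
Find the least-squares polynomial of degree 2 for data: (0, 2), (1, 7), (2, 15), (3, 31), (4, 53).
12/5 + (3/5)x + (3)x²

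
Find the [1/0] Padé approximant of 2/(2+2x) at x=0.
1 - x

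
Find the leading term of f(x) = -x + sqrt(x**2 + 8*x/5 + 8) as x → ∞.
4/5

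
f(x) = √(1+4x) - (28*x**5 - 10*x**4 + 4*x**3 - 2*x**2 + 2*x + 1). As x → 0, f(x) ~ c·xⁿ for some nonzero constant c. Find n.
6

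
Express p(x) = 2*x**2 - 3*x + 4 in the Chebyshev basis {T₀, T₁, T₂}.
(5)T₀ + (-3)T₁ + T₂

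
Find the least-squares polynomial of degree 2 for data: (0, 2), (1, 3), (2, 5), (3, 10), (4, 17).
15/7 + (-41/70)x + (15/14)x²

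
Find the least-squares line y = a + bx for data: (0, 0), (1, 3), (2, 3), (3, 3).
a = 9/10, b = 9/10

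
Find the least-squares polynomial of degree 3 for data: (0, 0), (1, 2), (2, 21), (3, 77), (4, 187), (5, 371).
1/42 + (-169/252)x + (-7/12)x² + (28/9)x³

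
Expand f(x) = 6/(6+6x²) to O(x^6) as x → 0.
1 - x**2 + x**4 + O(x**6)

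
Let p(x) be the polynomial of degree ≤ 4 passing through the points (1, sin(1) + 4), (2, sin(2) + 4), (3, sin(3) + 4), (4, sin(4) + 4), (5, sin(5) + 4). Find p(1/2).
-105*sin(2)/32 + 35*sin(5)/128 + 189*sin(3)/64 - 45*sin(4)/32 + 315*sin(1)/128 + 4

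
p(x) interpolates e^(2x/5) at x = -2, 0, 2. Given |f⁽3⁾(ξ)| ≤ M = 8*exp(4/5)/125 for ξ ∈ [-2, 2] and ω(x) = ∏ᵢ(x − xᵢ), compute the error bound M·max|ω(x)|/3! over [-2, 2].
64*sqrt(3)*exp(4/5)/3375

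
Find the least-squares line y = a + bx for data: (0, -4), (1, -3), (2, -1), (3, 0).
a = -41/10, b = 7/5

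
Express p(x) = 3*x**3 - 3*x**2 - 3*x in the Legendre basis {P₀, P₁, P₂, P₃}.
-P₀ + (-6/5)P₁ + (-2)P₂ + (6/5)P₃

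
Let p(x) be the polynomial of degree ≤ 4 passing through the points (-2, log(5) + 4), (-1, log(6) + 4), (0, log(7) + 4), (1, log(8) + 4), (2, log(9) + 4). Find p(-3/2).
log(6*2**(3/4)*3**(1/64)*5**(35/128)*7**(29/64)/7) + 4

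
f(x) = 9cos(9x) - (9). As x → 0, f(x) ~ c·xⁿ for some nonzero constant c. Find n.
2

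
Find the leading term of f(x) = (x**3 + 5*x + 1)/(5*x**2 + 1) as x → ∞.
x/5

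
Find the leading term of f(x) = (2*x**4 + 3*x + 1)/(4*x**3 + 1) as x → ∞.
x/2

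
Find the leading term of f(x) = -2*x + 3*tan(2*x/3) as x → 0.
8*x**3/27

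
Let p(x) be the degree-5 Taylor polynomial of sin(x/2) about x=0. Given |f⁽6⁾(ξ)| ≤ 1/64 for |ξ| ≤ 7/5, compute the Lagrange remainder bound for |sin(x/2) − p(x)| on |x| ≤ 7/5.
117649/720000000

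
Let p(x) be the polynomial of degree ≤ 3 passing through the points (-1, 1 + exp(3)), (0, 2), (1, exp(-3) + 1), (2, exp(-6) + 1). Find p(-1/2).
(-5*exp(3) + 1 + (31 + 5*exp(3))*exp(6))*exp(-6)/16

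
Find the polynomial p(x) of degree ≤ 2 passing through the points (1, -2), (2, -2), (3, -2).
-2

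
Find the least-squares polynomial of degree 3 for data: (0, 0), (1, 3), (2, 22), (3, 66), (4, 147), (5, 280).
-3/14 + (23/28)x + (29/28)x² + (2)x³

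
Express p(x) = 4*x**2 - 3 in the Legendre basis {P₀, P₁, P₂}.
(-5/3)P₀ + (8/3)P₂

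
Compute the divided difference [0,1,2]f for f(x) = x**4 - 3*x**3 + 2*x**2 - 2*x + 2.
0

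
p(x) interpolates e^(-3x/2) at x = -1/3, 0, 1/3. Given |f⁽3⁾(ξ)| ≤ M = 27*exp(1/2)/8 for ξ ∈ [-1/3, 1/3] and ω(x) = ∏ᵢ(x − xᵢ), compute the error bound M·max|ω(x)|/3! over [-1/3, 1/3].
sqrt(3)*exp(1/2)/216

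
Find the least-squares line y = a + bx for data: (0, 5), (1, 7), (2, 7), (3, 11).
a = 24/5, b = 9/5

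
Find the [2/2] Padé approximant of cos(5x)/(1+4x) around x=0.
(-1675*x**2/84 + 50*x/21 + 1)/(25*x**2/12 + 134*x/21 + 1)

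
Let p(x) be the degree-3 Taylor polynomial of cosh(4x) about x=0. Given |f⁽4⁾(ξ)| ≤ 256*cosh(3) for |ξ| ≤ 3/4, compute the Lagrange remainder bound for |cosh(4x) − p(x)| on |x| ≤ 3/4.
27*cosh(3)/8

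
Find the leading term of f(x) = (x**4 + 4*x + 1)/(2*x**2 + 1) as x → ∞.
x**2/2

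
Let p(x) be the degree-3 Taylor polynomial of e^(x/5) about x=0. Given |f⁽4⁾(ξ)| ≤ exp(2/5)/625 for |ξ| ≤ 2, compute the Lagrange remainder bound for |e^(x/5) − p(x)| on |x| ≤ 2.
2*exp(2/5)/1875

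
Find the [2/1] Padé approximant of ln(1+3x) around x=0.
3*x*(x + 2)/(2*(2*x + 1))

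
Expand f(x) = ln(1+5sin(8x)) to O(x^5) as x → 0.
40*x - 800*x**2 + 62720*x**3/3 - 1868800*x**4/3 + O(x**5)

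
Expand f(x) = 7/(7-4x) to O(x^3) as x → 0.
1 + 4*x/7 + 16*x**2/49 + O(x**3)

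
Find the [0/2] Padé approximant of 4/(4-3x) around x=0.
1/(1 - 3*x/4)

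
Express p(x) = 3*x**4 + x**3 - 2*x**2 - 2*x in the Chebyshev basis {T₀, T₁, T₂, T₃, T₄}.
(1/8)T₀ + (-5/4)T₁ + (1/2)T₂ + (1/4)T₃ + (3/8)T₄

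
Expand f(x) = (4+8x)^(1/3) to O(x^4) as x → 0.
2**(2/3) + 2*2**(2/3)*x/3 - 4*2**(2/3)*x**2/9 + 40*2**(2/3)*x**3/81 + O(x**4)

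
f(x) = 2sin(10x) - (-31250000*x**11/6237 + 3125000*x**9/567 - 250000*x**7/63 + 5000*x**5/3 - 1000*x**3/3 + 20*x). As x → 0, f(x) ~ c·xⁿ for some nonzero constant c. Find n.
13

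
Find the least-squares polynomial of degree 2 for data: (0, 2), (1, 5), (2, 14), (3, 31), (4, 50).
12/7 + (27/35)x + (20/7)x²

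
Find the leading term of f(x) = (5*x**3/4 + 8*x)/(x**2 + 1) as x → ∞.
5*x/4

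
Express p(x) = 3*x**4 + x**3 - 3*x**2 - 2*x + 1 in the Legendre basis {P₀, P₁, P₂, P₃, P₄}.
(3/5)P₀ + (-7/5)P₁ + (-2/7)P₂ + (2/5)P₃ + (24/35)P₄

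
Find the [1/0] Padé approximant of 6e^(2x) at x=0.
12*x + 6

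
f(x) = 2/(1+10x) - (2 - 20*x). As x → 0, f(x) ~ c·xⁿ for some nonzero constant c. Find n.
2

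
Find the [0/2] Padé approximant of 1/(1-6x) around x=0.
1/(1 - 6*x)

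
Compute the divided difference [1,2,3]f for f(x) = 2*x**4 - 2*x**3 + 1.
38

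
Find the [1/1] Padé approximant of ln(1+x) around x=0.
x/(x/2 + 1)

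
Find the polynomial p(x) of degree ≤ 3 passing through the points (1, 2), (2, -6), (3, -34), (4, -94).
-2*x**3 + 2*x**2 + 2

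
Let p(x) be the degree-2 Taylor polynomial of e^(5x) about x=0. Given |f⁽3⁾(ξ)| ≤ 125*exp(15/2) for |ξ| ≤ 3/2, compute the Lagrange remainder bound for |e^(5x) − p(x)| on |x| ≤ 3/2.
1125*exp(15/2)/16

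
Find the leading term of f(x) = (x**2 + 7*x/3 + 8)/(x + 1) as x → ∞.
x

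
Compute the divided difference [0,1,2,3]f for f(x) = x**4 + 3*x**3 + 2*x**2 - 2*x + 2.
9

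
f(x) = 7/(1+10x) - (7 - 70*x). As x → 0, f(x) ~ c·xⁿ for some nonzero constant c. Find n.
2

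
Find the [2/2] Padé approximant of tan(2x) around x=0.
2*x/(1 - 4*x**2/3)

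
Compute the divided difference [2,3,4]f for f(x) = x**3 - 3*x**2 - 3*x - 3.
6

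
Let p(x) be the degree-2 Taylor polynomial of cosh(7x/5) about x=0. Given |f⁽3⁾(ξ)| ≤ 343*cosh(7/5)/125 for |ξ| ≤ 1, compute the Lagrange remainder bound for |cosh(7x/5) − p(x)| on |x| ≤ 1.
343*cosh(7/5)/750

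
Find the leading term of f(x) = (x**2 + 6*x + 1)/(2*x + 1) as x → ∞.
x/2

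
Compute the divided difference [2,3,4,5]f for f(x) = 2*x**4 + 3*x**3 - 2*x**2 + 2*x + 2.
31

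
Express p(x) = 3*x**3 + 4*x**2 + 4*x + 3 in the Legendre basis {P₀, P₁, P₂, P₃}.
(13/3)P₀ + (29/5)P₁ + (8/3)P₂ + (6/5)P₃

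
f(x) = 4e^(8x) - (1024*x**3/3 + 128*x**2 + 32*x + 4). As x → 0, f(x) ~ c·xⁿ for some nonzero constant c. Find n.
4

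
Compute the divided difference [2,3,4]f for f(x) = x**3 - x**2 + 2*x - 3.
8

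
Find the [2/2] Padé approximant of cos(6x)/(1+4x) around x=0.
(9*x**2 - 6*x + 1)/(3*x**2 - 2*x + 1)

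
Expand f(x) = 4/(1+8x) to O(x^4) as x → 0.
4 - 32*x + 256*x**2 - 2048*x**3 + O(x**4)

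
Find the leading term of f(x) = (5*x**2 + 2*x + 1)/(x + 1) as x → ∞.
5*x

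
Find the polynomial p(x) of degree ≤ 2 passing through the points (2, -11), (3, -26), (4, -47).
1 - 3*x**2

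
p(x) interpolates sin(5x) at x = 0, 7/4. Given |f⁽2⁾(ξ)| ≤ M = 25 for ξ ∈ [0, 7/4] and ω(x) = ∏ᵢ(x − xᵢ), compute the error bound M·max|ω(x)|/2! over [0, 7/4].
1225/128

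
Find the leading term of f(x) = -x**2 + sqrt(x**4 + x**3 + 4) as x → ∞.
x/2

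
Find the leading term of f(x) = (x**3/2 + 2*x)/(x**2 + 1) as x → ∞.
x/2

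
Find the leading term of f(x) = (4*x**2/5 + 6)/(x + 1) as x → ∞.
4*x/5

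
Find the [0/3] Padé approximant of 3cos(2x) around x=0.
3/(2*x**2 + 1)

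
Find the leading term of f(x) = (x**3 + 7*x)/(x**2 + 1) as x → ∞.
x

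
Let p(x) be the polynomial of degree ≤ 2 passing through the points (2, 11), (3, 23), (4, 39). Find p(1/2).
1/2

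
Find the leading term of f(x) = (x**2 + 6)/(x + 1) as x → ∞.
x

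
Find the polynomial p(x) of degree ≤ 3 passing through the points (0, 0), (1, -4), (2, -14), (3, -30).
-3*x**2 - x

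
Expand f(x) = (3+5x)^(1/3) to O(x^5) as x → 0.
3**(1/3) + 5*3**(1/3)*x/9 - 25*3**(1/3)*x**2/81 + 625*3**(1/3)*x**3/2187 - 6250*3**(1/3)*x**4/19683 + O(x**5)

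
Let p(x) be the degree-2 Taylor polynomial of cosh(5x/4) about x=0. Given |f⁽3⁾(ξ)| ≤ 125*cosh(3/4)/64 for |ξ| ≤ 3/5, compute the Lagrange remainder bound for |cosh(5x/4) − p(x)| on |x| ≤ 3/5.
9*cosh(3/4)/128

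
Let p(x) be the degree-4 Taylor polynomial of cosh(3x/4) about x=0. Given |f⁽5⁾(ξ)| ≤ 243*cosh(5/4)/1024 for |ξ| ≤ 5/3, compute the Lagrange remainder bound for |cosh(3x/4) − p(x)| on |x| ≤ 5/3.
625*cosh(5/4)/24576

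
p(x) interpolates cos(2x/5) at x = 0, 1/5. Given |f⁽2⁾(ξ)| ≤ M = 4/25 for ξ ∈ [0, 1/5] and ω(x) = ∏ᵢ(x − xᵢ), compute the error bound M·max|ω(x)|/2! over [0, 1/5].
1/1250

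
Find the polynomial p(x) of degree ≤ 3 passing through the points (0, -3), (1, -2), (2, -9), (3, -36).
-2*x**3 + 2*x**2 + x - 3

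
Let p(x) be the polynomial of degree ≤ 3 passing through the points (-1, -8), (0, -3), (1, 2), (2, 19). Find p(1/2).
-5/4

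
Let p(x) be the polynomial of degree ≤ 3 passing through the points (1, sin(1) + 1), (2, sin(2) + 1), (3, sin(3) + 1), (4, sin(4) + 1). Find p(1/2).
-35*sin(2)/16 + 21*sin(3)/16 - 5*sin(4)/16 + 1 + 35*sin(1)/16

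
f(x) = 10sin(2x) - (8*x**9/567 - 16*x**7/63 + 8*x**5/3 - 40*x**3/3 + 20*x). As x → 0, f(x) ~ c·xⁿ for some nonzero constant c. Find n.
11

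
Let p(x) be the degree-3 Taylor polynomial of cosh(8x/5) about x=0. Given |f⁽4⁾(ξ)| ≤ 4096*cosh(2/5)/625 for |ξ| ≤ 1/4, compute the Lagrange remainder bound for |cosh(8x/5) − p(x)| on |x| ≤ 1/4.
2*cosh(2/5)/1875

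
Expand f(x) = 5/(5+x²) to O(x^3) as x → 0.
1 - x**2/5 + O(x**3)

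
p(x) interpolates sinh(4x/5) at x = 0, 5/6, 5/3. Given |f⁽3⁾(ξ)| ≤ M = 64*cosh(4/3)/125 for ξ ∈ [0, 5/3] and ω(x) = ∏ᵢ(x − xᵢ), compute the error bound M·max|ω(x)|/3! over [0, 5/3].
8*sqrt(3)*cosh(4/3)/729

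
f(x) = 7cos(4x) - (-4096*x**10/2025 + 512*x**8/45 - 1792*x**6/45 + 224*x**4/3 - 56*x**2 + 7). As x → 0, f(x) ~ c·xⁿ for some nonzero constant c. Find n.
12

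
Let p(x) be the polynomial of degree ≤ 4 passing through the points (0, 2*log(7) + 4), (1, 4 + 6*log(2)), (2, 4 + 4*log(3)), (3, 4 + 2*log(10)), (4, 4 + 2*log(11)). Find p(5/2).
4 + log(9*11**(59/64)*3**(13/16)*5**(15/16)*7**(3/64)/11)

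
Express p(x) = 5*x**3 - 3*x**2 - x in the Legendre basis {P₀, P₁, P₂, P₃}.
-P₀ + (2)P₁ + (-2)P₂ + (2)P₃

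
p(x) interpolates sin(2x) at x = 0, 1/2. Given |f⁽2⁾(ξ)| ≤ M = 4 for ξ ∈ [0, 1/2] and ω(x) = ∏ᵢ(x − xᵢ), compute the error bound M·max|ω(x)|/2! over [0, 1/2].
1/8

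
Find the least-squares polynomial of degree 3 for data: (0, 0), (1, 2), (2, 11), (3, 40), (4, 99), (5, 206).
-17/126 + (2759/756)x + (-425/126)x² + (235/108)x³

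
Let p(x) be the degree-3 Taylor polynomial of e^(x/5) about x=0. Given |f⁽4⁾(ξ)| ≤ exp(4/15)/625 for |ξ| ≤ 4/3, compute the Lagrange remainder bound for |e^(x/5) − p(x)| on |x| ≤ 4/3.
32*exp(4/15)/151875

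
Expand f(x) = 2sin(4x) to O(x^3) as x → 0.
8*x + O(x**3)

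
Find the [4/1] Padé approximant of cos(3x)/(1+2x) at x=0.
(27*x**4/8 - 9*x**2/2 + 1)/(2*x + 1)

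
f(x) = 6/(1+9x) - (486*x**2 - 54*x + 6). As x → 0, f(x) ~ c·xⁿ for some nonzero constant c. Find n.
3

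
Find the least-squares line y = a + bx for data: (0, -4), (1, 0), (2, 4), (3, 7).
a = -19/5, b = 37/10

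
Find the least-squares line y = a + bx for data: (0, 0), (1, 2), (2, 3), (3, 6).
a = -1/10, b = 19/10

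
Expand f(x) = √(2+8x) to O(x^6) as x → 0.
sqrt(2) + 2*sqrt(2)*x - 2*sqrt(2)*x**2 + 4*sqrt(2)*x**3 - 10*sqrt(2)*x**4 + 28*sqrt(2)*x**5 + O(x**6)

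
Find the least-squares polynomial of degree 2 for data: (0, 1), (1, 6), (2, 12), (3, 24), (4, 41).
52/35 + (43/35)x + (15/7)x²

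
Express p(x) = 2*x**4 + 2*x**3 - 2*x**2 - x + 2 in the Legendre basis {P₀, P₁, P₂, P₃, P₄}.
(26/15)P₀ + (1/5)P₁ + (-4/21)P₂ + (4/5)P₃ + (16/35)P₄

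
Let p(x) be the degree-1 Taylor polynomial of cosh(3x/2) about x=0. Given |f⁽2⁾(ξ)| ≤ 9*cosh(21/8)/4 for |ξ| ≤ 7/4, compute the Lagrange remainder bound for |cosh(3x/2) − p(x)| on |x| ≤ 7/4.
441*cosh(21/8)/128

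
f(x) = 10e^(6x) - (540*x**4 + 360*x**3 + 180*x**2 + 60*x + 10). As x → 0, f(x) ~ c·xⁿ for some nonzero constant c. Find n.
5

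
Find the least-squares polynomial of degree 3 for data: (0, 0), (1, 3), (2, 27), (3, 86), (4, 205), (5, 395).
1/126 + (-571/756)x + (115/126)x² + (325/108)x³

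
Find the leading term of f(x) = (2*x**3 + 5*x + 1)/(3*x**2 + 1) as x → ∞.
2*x/3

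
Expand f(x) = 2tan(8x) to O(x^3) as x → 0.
16*x + O(x**3)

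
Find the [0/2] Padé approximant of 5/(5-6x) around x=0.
1/(1 - 6*x/5)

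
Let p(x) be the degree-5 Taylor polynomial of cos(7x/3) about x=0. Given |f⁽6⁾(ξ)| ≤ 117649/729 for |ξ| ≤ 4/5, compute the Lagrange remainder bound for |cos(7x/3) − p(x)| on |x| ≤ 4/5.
30118144/512578125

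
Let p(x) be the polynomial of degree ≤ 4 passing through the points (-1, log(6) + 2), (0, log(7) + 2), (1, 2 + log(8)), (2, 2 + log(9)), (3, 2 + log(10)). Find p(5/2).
2 + log(9*2**(19/32)*3**(19/128)*5**(35/128)*7**(7/32)/4)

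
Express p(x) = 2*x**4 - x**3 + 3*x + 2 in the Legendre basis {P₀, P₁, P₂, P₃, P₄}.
(12/5)P₀ + (12/5)P₁ + (8/7)P₂ + (-2/5)P₃ + (16/35)P₄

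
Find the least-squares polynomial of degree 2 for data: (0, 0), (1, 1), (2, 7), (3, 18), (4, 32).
-6/35 + (-53/70)x + (31/14)x²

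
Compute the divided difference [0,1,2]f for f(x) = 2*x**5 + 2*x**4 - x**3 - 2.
41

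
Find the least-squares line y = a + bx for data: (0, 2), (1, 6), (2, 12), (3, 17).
a = 8/5, b = 51/10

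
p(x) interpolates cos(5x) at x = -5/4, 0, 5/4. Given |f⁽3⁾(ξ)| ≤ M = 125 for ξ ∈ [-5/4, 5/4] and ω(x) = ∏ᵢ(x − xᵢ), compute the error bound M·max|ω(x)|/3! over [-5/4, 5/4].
15625*sqrt(3)/1728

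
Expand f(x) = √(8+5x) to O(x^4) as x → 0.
2*sqrt(2) + 5*sqrt(2)*x/8 - 25*sqrt(2)*x**2/256 + 125*sqrt(2)*x**3/4096 + O(x**4)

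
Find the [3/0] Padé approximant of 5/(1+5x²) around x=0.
5 - 25*x**2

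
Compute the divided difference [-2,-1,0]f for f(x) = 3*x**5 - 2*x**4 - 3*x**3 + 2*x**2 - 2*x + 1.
-48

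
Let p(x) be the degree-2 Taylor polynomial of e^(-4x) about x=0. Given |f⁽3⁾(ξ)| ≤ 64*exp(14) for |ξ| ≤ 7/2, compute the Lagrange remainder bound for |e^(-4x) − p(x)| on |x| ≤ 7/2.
1372*exp(14)/3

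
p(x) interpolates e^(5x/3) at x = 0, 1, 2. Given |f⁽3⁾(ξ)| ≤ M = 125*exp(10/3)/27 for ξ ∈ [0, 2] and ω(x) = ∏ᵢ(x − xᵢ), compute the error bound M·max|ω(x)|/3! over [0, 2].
125*sqrt(3)*exp(10/3)/729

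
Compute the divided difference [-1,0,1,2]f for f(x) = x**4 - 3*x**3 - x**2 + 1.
-1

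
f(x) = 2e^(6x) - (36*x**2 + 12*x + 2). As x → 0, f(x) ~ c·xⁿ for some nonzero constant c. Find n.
3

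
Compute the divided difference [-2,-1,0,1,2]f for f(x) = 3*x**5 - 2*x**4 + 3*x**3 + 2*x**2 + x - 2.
-2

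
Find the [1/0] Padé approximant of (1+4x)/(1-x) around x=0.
5*x + 1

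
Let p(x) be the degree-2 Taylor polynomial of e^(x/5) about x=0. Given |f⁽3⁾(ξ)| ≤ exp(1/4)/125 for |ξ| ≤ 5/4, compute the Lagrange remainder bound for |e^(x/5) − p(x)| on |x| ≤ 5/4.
exp(1/4)/384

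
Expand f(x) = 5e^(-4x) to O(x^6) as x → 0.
5 - 20*x + 40*x**2 - 160*x**3/3 + 160*x**4/3 - 128*x**5/3 + O(x**6)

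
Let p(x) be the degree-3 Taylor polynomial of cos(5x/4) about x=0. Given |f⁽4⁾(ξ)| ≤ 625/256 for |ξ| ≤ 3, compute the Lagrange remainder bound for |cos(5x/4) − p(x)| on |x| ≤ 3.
16875/2048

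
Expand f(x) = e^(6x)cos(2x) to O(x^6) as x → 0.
1 + 6*x + 16*x**2 + 24*x**3 + 56*x**4/3 - 16*x**5/5 + O(x**6)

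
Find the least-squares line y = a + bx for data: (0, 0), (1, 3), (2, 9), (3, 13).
a = -1/2, b = 9/2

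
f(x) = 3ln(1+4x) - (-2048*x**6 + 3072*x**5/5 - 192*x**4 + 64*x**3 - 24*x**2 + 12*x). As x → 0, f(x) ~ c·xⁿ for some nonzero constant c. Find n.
7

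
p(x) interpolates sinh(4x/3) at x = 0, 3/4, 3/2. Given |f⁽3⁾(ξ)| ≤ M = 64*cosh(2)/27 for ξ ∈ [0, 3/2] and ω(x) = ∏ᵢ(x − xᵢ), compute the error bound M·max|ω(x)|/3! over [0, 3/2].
sqrt(3)*cosh(2)/27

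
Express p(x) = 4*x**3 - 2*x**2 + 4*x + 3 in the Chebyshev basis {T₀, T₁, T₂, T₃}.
(2)T₀ + (7)T₁ - T₂ + T₃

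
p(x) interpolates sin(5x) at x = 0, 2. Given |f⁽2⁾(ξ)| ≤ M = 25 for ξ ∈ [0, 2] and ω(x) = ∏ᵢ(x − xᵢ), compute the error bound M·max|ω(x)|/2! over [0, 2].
25/2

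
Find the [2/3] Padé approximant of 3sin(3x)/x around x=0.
(9 - 189*x**2/20)/(9*x**2/20 + 1)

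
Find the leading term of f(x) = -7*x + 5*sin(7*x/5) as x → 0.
-343*x**3/150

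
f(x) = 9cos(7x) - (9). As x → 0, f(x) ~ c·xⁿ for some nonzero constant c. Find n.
2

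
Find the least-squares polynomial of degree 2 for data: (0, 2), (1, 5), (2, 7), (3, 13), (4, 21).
12/5 + (3/5)x + x²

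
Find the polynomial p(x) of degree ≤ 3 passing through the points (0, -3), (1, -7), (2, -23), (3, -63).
-2*x**3 - 2*x - 3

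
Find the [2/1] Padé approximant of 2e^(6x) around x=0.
(12*x**2 + 8*x + 2)/(1 - 2*x)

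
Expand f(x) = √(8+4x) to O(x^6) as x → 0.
2*sqrt(2) + sqrt(2)*x/2 - sqrt(2)*x**2/16 + sqrt(2)*x**3/64 - 5*sqrt(2)*x**4/1024 + 7*sqrt(2)*x**5/4096 + O(x**6)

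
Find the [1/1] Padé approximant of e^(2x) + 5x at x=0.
(47*x/7 + 1)/(1 - 2*x/7)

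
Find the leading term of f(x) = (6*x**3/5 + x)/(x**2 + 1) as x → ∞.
6*x/5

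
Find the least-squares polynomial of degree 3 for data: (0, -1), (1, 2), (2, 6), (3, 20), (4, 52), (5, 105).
-101/126 + (2447/756)x + (-541/252)x² + (31/27)x³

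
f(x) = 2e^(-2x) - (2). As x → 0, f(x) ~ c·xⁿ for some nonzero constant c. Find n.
1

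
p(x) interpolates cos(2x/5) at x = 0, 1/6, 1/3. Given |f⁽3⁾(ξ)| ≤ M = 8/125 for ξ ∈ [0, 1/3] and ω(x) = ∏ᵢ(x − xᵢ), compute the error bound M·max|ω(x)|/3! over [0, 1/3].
sqrt(3)/91125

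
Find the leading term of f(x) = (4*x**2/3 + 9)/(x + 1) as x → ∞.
4*x/3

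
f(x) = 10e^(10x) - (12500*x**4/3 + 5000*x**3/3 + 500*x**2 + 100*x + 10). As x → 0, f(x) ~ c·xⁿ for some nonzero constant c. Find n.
5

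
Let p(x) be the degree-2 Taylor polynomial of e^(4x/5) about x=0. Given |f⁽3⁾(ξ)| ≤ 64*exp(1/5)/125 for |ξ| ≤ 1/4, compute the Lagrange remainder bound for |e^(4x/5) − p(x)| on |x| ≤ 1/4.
exp(1/5)/750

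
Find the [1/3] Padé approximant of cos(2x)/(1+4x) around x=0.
(1 - 5*x/12)/(43*x**3/6 + x**2/3 + 43*x/12 + 1)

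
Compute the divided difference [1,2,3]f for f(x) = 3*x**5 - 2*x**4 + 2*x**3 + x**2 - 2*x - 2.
233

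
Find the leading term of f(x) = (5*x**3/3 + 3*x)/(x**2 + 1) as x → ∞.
5*x/3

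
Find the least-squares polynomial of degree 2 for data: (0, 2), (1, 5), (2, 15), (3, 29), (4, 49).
64/35 + (33/35)x + (19/7)x²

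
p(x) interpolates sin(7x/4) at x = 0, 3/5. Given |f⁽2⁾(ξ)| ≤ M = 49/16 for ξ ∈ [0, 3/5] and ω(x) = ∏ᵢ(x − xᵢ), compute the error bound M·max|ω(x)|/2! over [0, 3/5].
441/3200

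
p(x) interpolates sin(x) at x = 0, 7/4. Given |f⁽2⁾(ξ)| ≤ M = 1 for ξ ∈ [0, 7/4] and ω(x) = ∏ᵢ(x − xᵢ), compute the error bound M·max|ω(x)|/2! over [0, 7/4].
49/128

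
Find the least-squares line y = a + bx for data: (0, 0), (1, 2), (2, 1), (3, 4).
a = 1/10, b = 11/10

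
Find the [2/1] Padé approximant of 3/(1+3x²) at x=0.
3 - 9*x**2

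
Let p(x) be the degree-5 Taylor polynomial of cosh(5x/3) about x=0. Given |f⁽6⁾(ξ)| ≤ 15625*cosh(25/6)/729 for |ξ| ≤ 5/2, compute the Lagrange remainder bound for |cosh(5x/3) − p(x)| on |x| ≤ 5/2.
48828125*cosh(25/6)/6718464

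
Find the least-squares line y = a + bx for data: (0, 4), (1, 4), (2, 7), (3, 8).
a = 7/2, b = 3/2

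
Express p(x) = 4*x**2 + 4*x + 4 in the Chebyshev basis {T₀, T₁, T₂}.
(6)T₀ + (4)T₁ + (2)T₂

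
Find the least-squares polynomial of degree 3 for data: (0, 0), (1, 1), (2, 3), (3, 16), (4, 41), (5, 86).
17/126 + (499/756)x + (-311/252)x² + (49/54)x³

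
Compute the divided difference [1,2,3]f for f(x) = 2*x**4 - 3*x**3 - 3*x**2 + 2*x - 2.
29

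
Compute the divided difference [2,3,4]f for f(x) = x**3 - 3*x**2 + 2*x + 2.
6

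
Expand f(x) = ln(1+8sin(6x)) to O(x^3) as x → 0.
48*x - 1152*x**2 + O(x**3)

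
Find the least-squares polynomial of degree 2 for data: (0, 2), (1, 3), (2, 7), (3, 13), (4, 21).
66/35 + (8/35)x + (8/7)x²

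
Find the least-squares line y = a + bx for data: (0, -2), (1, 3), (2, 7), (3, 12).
a = -19/10, b = 23/5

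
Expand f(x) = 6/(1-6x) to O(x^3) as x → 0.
6 + 36*x + 216*x**2 + O(x**3)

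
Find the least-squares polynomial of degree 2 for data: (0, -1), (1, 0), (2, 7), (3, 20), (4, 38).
-38/35 + (-57/35)x + (20/7)x²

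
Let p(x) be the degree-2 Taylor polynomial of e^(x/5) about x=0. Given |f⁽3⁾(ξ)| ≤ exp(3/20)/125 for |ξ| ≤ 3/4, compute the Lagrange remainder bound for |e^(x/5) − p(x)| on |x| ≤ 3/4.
9*exp(3/20)/16000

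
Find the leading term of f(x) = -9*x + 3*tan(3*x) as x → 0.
27*x**3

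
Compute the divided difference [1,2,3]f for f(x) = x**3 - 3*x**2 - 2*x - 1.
3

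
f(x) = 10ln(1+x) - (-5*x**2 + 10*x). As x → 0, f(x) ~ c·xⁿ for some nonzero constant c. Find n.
3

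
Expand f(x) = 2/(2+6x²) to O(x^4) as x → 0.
1 - 3*x**2 + O(x**4)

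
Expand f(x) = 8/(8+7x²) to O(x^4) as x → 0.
1 - 7*x**2/8 + O(x**4)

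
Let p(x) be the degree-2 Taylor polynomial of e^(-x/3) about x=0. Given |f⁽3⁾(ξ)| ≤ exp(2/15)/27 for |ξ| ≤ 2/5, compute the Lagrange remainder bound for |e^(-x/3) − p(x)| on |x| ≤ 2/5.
4*exp(2/15)/10125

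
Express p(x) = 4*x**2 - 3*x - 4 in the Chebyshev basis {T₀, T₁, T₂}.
(-2)T₀ + (-3)T₁ + (2)T₂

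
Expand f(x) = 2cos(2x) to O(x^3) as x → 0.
2 - 4*x**2 + O(x**3)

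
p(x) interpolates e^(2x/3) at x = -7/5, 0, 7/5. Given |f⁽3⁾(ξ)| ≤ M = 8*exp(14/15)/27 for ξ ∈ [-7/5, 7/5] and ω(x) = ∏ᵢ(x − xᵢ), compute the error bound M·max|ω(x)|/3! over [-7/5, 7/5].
2744*sqrt(3)*exp(14/15)/91125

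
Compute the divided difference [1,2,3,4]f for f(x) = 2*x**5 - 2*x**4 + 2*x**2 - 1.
110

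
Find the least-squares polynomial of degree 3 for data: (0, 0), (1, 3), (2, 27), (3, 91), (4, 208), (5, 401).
-5/63 + (-41/27)x + (227/126)x² + (157/54)x³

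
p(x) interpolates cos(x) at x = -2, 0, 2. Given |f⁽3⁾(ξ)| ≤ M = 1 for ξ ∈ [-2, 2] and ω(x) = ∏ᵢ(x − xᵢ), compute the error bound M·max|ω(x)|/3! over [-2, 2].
8*sqrt(3)/27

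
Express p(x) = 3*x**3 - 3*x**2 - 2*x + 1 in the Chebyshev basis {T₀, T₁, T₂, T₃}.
(-1/2)T₀ + (1/4)T₁ + (-3/2)T₂ + (3/4)T₃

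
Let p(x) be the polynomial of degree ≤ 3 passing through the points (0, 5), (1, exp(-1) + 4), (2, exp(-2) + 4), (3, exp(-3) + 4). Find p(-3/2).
(-189*exp(2) - 35 + 135*e + 169*exp(3))*exp(-3)/16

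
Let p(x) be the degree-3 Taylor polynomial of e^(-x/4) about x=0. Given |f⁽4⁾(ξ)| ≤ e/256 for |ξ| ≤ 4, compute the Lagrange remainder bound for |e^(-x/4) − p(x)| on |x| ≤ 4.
e/24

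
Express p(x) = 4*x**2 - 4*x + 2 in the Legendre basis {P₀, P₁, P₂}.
(10/3)P₀ + (-4)P₁ + (8/3)P₂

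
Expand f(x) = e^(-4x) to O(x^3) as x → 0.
1 - 4*x + 8*x**2 + O(x**3)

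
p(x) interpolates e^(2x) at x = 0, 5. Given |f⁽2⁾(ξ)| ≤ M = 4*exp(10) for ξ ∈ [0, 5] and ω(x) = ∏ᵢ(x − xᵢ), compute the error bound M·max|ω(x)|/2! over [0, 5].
25*exp(10)/2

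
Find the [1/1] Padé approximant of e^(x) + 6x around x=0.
(97*x/14 + 1)/(1 - x/14)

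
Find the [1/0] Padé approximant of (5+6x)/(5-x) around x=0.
7*x/5 + 1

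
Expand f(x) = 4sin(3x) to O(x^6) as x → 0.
12*x - 18*x**3 + 81*x**5/10 + O(x**6)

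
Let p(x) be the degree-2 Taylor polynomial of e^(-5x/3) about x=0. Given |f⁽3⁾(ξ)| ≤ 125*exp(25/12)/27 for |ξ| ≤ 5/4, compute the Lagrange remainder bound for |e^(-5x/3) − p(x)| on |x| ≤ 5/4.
15625*exp(25/12)/10368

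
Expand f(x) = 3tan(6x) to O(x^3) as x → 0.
18*x + O(x**3)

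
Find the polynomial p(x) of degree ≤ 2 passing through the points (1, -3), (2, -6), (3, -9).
-3*x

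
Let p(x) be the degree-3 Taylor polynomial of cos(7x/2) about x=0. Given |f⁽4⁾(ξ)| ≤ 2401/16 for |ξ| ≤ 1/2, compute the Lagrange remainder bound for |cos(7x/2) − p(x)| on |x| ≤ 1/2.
2401/6144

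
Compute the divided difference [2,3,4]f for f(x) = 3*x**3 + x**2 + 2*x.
28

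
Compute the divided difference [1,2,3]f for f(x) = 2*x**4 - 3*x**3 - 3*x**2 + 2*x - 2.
29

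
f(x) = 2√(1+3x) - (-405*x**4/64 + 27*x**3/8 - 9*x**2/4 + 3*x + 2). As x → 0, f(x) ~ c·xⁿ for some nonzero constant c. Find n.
5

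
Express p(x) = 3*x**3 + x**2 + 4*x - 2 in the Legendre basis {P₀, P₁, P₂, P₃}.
(-5/3)P₀ + (29/5)P₁ + (2/3)P₂ + (6/5)P₃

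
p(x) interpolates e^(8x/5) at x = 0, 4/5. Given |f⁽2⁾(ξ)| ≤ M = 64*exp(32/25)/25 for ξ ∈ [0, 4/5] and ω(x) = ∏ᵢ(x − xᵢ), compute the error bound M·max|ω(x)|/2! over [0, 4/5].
128*exp(32/25)/625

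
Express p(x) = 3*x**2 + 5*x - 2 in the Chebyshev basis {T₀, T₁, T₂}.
(-1/2)T₀ + (5)T₁ + (3/2)T₂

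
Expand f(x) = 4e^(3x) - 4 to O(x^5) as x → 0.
12*x + 18*x**2 + 18*x**3 + 27*x**4/2 + O(x**5)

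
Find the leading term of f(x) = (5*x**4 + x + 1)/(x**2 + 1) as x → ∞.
5*x**2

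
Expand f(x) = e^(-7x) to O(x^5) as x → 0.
1 - 7*x + 49*x**2/2 - 343*x**3/6 + 2401*x**4/24 + O(x**5)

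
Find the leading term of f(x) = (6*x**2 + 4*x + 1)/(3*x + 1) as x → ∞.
2*x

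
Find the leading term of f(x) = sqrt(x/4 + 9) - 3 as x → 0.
x/24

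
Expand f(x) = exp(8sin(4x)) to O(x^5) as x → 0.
1 + 32*x + 512*x**2 + 5376*x**3 + 40960*x**4 + O(x**5)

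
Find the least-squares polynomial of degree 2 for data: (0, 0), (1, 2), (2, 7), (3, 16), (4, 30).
1/5 + (-3/5)x + (2)x²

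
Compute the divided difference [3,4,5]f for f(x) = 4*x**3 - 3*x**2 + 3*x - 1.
45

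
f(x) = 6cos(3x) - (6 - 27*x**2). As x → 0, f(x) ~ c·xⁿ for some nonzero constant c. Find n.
4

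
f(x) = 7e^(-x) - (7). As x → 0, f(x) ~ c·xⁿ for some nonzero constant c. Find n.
1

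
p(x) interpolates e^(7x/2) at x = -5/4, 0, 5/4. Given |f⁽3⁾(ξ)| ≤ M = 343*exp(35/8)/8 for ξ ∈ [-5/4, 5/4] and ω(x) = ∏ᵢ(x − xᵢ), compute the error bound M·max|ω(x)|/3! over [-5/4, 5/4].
42875*sqrt(3)*exp(35/8)/13824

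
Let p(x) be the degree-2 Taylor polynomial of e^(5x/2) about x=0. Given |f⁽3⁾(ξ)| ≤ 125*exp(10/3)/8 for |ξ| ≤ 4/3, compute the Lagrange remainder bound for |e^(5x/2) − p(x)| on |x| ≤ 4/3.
500*exp(10/3)/81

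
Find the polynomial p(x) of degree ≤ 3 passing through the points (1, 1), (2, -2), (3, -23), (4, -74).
-2*x**3 + 3*x**2 + 2*x - 2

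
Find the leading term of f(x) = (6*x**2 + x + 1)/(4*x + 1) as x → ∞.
3*x/2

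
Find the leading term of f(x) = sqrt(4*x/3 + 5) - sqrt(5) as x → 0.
2*sqrt(5)*x/15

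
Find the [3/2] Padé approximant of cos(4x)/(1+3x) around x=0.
(56*x**3 - 56*x**2/3 - 3*x + 1)/(1 - 59*x**2/3)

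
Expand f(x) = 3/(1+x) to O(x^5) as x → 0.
3 - 3*x + 3*x**2 - 3*x**3 + 3*x**4 + O(x**5)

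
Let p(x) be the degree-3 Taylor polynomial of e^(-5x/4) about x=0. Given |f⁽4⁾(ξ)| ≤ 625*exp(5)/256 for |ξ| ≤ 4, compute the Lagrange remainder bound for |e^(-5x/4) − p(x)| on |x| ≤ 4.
625*exp(5)/24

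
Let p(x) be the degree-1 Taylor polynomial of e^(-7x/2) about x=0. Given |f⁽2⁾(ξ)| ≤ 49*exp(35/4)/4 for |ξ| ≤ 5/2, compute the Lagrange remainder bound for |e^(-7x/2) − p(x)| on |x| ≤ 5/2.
1225*exp(35/4)/32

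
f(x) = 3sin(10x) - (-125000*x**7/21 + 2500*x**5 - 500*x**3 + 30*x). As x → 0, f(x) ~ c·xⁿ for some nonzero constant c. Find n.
9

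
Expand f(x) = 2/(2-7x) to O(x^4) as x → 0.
1 + 7*x/2 + 49*x**2/4 + 343*x**3/8 + O(x**4)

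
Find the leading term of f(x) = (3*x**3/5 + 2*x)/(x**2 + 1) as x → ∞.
3*x/5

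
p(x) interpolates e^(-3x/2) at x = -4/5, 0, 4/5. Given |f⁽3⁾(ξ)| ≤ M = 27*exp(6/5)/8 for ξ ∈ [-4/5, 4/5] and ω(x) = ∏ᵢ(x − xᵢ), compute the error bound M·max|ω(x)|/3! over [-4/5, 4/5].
8*sqrt(3)*exp(6/5)/125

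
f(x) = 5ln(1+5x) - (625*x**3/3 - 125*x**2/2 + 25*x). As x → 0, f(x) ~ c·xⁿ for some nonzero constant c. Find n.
4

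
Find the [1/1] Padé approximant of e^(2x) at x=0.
(x + 1)/(1 - x)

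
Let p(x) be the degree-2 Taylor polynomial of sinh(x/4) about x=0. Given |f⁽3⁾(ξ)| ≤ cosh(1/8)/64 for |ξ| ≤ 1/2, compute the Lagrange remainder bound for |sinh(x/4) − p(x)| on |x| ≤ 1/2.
cosh(1/8)/3072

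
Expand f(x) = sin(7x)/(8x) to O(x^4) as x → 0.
7/8 - 343*x**2/48 + O(x**4)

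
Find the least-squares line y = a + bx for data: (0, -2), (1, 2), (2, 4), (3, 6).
a = -7/5, b = 13/5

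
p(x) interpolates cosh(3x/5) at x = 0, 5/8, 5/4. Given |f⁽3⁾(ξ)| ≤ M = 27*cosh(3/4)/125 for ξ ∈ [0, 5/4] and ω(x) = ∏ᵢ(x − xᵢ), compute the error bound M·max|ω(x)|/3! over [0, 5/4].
sqrt(3)*cosh(3/4)/512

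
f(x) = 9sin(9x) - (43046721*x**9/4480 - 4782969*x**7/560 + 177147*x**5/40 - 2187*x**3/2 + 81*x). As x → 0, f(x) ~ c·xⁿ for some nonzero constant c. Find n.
11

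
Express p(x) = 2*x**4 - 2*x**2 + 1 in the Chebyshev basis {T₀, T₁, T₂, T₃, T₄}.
(3/4)T₀ + (1/4)T₄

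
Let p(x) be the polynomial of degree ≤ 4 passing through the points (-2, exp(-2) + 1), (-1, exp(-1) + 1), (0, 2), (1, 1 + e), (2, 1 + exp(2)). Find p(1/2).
(-20*e + 3 + (-5*exp(2) + 60*e + 218)*exp(2))*exp(-2)/128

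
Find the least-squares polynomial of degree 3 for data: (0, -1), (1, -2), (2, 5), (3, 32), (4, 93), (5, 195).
-6/7 + (-44/21)x + (-37/28)x² + (23/12)x³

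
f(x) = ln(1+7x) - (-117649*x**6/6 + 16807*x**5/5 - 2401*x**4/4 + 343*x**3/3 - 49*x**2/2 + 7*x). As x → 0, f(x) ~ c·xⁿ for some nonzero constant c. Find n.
7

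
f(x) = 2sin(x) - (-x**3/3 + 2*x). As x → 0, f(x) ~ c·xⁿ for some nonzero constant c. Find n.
5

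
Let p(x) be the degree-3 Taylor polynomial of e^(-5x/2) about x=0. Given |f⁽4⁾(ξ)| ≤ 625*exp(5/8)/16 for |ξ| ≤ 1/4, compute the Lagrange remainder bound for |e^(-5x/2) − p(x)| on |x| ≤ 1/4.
625*exp(5/8)/98304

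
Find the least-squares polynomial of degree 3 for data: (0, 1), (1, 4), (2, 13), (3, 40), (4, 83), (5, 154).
10/9 + (5/54)x + (23/18)x² + (26/27)x³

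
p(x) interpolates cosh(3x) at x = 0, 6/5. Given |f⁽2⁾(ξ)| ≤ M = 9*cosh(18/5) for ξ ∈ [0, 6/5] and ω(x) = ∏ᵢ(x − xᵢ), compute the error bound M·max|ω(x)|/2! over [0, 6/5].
81*cosh(18/5)/50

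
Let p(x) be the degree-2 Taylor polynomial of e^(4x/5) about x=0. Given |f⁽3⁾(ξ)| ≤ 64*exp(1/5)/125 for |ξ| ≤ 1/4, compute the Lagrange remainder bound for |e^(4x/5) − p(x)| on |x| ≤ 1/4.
exp(1/5)/750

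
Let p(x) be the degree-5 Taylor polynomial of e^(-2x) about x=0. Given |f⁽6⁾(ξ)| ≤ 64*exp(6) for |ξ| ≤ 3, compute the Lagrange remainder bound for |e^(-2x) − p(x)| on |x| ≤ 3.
324*exp(6)/5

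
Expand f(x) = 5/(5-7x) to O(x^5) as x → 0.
1 + 7*x/5 + 49*x**2/25 + 343*x**3/125 + 2401*x**4/625 + O(x**5)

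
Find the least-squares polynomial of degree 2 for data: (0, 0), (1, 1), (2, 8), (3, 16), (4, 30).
-1/7 + (-3/14)x + (27/14)x²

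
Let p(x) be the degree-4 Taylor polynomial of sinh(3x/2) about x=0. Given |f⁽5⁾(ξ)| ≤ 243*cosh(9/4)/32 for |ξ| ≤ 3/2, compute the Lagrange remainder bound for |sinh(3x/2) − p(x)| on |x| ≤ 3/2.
19683*cosh(9/4)/40960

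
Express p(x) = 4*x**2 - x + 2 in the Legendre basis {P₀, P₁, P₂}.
(10/3)P₀ - P₁ + (8/3)P₂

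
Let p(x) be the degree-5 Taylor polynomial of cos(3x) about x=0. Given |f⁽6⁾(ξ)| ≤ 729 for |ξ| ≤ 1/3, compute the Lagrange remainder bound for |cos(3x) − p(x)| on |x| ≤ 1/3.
1/720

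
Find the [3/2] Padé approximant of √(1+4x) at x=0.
(2*x**3 + 9*x**2 + 6*x + 1)/(3*x**2 + 4*x + 1)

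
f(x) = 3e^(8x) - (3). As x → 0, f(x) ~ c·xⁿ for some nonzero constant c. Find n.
1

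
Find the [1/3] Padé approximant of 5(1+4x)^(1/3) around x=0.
(50*x/3 + 5)/(64*x**3/81 - 8*x**2/9 + 2*x + 1)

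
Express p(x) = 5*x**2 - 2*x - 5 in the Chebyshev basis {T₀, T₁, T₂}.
(-5/2)T₀ + (-2)T₁ + (5/2)T₂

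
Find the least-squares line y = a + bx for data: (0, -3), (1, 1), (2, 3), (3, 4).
a = -11/5, b = 23/10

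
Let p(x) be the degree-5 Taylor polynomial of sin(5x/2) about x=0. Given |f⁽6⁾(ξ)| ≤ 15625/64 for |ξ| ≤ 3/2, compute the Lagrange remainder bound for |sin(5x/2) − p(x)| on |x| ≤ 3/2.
253125/65536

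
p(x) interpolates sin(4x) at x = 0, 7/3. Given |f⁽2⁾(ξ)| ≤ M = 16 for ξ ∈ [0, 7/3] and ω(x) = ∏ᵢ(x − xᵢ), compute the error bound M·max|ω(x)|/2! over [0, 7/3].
98/9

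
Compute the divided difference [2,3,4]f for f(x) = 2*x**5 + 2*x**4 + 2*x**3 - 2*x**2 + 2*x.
696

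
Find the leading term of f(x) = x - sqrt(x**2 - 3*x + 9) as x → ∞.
3/2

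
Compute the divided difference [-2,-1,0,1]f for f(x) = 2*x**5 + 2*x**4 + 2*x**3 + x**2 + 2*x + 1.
8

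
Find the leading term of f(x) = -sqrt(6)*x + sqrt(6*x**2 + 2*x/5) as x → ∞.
sqrt(6)/30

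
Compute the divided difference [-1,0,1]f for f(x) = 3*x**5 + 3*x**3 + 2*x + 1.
0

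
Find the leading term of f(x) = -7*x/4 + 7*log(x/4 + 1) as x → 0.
-7*x**2/32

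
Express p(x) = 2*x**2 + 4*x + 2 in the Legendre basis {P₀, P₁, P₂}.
(8/3)P₀ + (4)P₁ + (4/3)P₂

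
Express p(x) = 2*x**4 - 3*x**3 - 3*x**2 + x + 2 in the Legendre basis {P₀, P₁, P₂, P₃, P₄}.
(7/5)P₀ + (-4/5)P₁ + (-6/7)P₂ + (-6/5)P₃ + (16/35)P₄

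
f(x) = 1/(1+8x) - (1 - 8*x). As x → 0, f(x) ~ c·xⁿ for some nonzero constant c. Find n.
2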